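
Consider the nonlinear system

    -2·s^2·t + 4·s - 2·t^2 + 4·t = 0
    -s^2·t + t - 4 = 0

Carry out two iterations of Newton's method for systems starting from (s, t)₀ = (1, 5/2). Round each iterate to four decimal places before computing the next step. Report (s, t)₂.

(-2.1345, 1.5769)

At (1, 5/2): F = (-3.5000, -4.0000).
Jacobian J = [[-4·s·t + 4, -2·s^2 - 4·t + 4], [-2·s·t, -s^2 + 1]].
At the point, J = [[-6.0000, -8.0000], [-5.0000, 0.0000]] (det J = -40.0000).
Solving J·Δ = −F gives Δ = (-0.8000, 0.1625).
Then the next iterate is (s, t)₁ = (0.2000, 2.6625).
Round to (0.2000, 2.6625) and repeat: F = (-2.940813, -1.4440), J = [[1.8700, -6.7300], [-1.0650, 0.9600]].
Δ = (-2.3345, -1.0856), so (s, t)₂ = (-2.1345, 1.5769).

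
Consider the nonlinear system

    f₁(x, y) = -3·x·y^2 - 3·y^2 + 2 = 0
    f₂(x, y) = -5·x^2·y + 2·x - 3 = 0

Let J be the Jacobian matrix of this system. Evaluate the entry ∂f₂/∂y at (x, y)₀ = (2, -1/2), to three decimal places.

∂f₂/∂y = -5·x^2.
At (2, -1/2) this is -20.000.

-20.000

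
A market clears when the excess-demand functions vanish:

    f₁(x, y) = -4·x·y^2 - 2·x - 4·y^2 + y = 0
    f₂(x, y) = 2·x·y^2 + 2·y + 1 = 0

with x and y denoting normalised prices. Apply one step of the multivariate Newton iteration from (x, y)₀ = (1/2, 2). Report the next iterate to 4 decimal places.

(-0.4079, 1.7105)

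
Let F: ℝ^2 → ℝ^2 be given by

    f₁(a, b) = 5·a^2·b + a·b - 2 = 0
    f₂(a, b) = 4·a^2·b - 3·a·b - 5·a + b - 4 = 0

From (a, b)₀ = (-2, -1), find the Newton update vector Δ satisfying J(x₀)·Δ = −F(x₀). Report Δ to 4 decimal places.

At (-2, -1): F = (-20.0000, -17.0000).
Jacobian J = [[10·a·b + b, 5·a^2 + a], [8·a·b - 3·b - 5, 4·a^2 - 3·a + 1]].
At the point, J = [[19.0000, 18.0000], [14.0000, 23.0000]] (det J = 185.0000).
Solving J·Δ = −F gives Δ = (0.8324, 0.2324).

(0.8324, 0.2324)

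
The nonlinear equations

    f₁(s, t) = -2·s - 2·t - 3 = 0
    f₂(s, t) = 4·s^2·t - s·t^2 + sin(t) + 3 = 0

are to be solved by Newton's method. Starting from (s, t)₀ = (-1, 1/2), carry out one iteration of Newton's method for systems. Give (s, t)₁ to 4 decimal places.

At (-1, 1/2): F = (-2.0000, 5.729426).
Jacobian J = [[-2, -2], [8·s·t - t^2, 4·s^2 - 2·s·t + cos(t)]].
At the point, J = [[-2.0000, -2.0000], [-4.2500, 5.877583]] (det J = -20.255165).
Solving J·Δ = −F gives Δ = (-0.0146, -0.9854).
Then the next iterate is (s, t)₁ = (-1.0146, -0.4854).

(-1.0146, -0.4854)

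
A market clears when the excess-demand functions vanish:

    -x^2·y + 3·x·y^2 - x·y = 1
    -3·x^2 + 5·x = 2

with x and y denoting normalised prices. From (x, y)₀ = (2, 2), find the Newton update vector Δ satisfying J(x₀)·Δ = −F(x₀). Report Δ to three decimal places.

(-0.571, -0.548)

At (2, 2): F = (11.000, -4.000).
Jacobian J = [[-2·x·y + 3·y^2 - y, -x^2 + 6·x·y - x], [-6·x + 5, 0]].
At the point, J = [[2.000, 18.000], [-7.000, 0.000]] (det J = 126.000).
Solving J·Δ = −F gives Δ = (-0.571, -0.548).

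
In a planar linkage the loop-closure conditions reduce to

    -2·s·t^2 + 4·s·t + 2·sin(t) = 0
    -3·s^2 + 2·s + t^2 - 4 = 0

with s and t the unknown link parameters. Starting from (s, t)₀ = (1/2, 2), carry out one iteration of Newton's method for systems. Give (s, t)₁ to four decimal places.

At (1/2, 2): F = (1.818595, 0.2500).
Jacobian J = [[-2·t^2 + 4·t, -4·s·t + 4·s + 2·cos(t)], [-6·s + 2, 2·t]].
At the point, J = [[0.0000, -2.832294], [-1.0000, 4.0000]] (det J = -2.832294).
Solving J·Δ = −F gives Δ = (2.8184, 0.6421).
Then the next iterate is (s, t)₁ = (3.3184, 2.6421).

(3.3184, 2.6421)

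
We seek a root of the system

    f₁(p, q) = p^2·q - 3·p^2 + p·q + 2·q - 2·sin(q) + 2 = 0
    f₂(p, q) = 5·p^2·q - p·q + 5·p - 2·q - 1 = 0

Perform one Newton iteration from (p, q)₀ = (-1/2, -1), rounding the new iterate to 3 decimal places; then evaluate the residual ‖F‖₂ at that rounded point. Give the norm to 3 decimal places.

6.942

At (-1/2, -1): F = (1.18294, -3.250).
Jacobian J = [[2·p·q - 6·p + q, p^2 + p - 2·cos(q) + 2], [10·p·q - q + 5, 5·p^2 - p - 2]].
At the point, J = [[3.000, 0.66940], [11.000, -0.250]] (det J = -8.11335).
Solving J·Δ = −F gives Δ = (0.232, -2.806).
Then the next iterate is (p, q)₁ = (-0.268, -3.806).
Re-evaluating at (-0.268, -3.806): F = (-6.31401, 2.88518), so ‖F‖₂ = 6.942.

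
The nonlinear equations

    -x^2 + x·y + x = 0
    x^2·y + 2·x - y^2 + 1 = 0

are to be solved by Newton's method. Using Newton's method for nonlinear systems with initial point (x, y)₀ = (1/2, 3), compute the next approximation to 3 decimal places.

At (1/2, 3): F = (1.750, -6.250).
Jacobian J = [[-2·x + y + 1, x], [2·x·y + 2, x^2 - 2·y]].
At the point, J = [[3.000, 0.500], [5.000, -5.750]] (det J = -19.750).
Solving J·Δ = −F gives Δ = (-0.351, -1.392).
Then the next iterate is (x, y)₁ = (0.149, 1.608).

(0.149, 1.608)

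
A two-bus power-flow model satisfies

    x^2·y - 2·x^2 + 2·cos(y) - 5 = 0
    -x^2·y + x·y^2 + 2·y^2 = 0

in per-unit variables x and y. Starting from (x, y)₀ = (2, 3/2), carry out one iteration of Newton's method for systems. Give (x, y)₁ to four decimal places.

(-5.1786, -2.2400)

At (2, 3/2): F = (-6.858526, 3.0000).
Jacobian J = [[2·x·y - 4·x, x^2 - 2·sin(y)], [-2·x·y + y^2, -x^2 + 2·x·y + 4·y]].
At the point, J = [[-2.0000, 2.005010], [-3.7500, 8.0000]] (det J = -8.481212).
Solving J·Δ = −F gives Δ = (-7.1786, -3.7400).
Then the next iterate is (x, y)₁ = (-5.1786, -2.2400).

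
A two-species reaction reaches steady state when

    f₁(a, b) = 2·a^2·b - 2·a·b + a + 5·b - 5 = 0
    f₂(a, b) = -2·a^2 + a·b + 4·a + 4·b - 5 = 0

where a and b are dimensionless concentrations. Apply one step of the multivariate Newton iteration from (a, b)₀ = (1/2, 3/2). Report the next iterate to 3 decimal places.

(0.100, 1.089)

At (1/2, 3/2): F = (2.250, 3.250).
Jacobian J = [[4·a·b - 2·b + 1, 2·a^2 - 2·a + 5], [-4·a + b + 4, a + 4]].
At the point, J = [[1.000, 4.500], [3.500, 4.500]] (det J = -11.250).
Solving J·Δ = −F gives Δ = (-0.400, -0.411).
Then the next iterate is (a, b)₁ = (0.100, 1.089).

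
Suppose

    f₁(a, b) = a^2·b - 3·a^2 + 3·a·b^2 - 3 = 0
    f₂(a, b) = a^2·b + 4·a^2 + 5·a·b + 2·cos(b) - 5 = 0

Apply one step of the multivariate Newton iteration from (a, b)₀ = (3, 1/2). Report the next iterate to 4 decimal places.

(1.4391, 0.5560)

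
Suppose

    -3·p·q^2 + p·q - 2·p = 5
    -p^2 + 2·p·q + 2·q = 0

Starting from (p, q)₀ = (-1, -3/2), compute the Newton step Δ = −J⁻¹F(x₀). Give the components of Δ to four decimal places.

(-1.0000, 1.5500)

At (-1, -3/2): F = (5.2500, -1.0000).
Jacobian J = [[-3·q^2 + q - 2, -6·p·q + p], [-2·p + 2·q, 2·p + 2]].
At the point, J = [[-10.2500, -10.0000], [-1.0000, 0.0000]] (det J = -10.0000).
Solving J·Δ = −F gives Δ = (-1.0000, 1.5500).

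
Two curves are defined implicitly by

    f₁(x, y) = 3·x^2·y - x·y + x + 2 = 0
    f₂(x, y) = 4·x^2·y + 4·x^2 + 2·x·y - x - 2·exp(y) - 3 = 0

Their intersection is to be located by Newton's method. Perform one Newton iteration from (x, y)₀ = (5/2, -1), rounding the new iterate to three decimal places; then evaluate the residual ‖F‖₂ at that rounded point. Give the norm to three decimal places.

4.299

At (5/2, -1): F = (-11.750, -11.23576).
Jacobian J = [[6·x·y - y + 1, 3·x^2 - x], [8·x·y + 8·x + 2·y - 1, 4·x^2 + 2·x - 2·exp(y)]].
At the point, J = [[-13.000, 16.250], [-3.000, 29.26424]] (det J = -331.68513).
Solving J·Δ = −F gives Δ = (-0.486, 0.334).
Then the next iterate is (x, y)₁ = (2.014, -0.666).
Re-evaluating at (2.014, -0.666): F = (-2.74896, -3.30509), so ‖F‖₂ = 4.299.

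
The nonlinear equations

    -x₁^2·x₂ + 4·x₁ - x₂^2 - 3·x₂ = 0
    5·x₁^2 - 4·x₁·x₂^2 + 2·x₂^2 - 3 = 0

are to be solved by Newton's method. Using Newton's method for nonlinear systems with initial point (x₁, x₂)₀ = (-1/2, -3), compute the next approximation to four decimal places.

At (-1/2, -3): F = (-1.2500, 34.2500).
Jacobian J = [[-2·x₁·x₂ + 4, -x₁^2 - 2·x₂ - 3], [10·x₁ - 4·x₂^2, -8·x₁·x₂ + 4·x₂]].
At the point, J = [[1.0000, 2.7500], [-41.0000, -24.0000]] (det J = 88.7500).
Solving J·Δ = −F gives Δ = (0.7232, 0.1915).
Then the next iterate is (x₁, x₂)₁ = (0.2232, -2.8085).

(0.2232, -2.8085)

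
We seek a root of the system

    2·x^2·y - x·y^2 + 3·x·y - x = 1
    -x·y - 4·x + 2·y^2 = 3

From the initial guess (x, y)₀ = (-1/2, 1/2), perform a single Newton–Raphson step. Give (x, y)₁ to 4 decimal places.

(-1.0606, -0.4091)

At (-1/2, 1/2): F = (-0.8750, -0.2500).
Jacobian J = [[4·x·y - y^2 + 3·y - 1, 2·x^2 - 2·x·y + 3·x], [-y - 4, -x + 4·y]].
At the point, J = [[-0.7500, -0.5000], [-4.5000, 2.5000]] (det J = -4.1250).
Solving J·Δ = −F gives Δ = (-0.5606, -0.9091).
Then the next iterate is (x, y)₁ = (-1.0606, -0.4091).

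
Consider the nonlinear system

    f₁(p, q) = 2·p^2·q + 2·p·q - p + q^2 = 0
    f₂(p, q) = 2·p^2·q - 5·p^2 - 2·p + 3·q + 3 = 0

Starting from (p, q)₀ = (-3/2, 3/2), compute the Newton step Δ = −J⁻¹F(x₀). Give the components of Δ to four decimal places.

(0.2553, -0.9362)

At (-3/2, 3/2): F = (6.0000, 6.0000).
Jacobian J = [[4·p·q + 2·q - 1, 2·p^2 + 2·p + 2·q], [4·p·q - 10·p - 2, 2·p^2 + 3]].
At the point, J = [[-7.0000, 4.5000], [4.0000, 7.5000]] (det J = -70.5000).
Solving J·Δ = −F gives Δ = (0.2553, -0.9362).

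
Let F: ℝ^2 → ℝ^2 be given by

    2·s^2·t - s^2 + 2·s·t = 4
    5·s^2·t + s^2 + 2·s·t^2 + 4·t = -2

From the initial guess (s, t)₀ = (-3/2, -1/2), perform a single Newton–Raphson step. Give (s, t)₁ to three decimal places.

(-0.049, -0.672)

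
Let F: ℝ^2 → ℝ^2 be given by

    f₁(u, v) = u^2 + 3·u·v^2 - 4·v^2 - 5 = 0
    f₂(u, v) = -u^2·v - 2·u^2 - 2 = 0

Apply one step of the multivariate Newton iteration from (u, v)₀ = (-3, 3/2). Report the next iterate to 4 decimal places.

(-1.6713, 0.8781)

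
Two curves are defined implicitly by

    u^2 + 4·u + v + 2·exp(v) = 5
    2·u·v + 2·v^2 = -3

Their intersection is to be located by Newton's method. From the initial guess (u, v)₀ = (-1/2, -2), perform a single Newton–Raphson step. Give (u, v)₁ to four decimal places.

(2.2282, -1.7681)

At (-1/2, -2): F = (-8.479329, 13.0000).
Jacobian J = [[2·u + 4, 2·exp(v) + 1], [2·v, 2·u + 4·v]].
At the point, J = [[3.0000, 1.270671], [-4.0000, -9.0000]] (det J = -21.917318).
Solving J·Δ = −F gives Δ = (2.7282, 0.2319).
Then the next iterate is (u, v)₁ = (2.2282, -1.7681).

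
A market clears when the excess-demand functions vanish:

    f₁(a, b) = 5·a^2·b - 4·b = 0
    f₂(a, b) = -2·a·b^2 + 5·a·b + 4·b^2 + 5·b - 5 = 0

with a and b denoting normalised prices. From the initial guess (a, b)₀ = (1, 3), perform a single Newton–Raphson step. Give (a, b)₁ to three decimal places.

At (1, 3): F = (3.000, 43.000).
Jacobian J = [[10·a·b, 5·a^2 - 4], [-2·b^2 + 5·b, -4·a·b + 5·a + 8·b + 5]].
At the point, J = [[30.000, 1.000], [-3.000, 22.000]] (det J = 663.000).
Solving J·Δ = −F gives Δ = (-0.035, -1.959).
Then the next iterate is (a, b)₁ = (0.965, 1.041).

(0.965, 1.041)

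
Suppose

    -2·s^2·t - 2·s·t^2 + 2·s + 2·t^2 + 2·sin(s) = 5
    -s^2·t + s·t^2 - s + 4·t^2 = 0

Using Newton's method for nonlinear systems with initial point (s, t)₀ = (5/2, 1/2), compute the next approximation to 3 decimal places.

(1.272, 0.530)

At (5/2, 1/2): F = (-5.80306, -4.000).
Jacobian J = [[-4·s·t - 2·t^2 + 2·cos(s) + 2, -2·s^2 - 4·s·t + 4·t], [-2·s·t + t^2 - 1, -s^2 + 2·s·t + 8·t]].
At the point, J = [[-5.10229, -15.500], [-3.250, 0.250]] (det J = -51.65057).
Solving J·Δ = −F gives Δ = (-1.228, 0.030).
Then the next iterate is (s, t)₁ = (1.272, 0.530).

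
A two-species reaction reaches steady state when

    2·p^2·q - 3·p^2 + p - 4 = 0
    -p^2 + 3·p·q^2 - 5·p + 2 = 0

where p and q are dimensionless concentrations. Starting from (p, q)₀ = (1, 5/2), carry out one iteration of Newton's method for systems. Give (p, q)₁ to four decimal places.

(1.8641, 0.8398)

At (1, 5/2): F = (-1.0000, 14.7500).
Jacobian J = [[4·p·q - 6·p + 1, 2·p^2], [-2·p + 3·q^2 - 5, 6·p·q]].
At the point, J = [[5.0000, 2.0000], [11.7500, 15.0000]] (det J = 51.5000).
Solving J·Δ = −F gives Δ = (0.8641, -1.6602).
Then the next iterate is (p, q)₁ = (1.8641, 0.8398).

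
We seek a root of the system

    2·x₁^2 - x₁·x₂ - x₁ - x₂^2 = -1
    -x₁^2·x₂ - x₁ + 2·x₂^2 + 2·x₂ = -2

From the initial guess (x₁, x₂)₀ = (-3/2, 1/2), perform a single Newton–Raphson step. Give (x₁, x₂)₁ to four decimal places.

(-0.6636, -1.9533)

At (-3/2, 1/2): F = (7.5000, 3.8750).
Jacobian J = [[4·x₁ - x₂ - 1, -x₁ - 2·x₂], [-2·x₁·x₂ - 1, -x₁^2 + 4·x₂ + 2]].
At the point, J = [[-7.5000, 0.5000], [0.5000, 1.7500]] (det J = -13.3750).
Solving J·Δ = −F gives Δ = (0.8364, -2.4533).
Then the next iterate is (x₁, x₂)₁ = (-0.6636, -1.9533).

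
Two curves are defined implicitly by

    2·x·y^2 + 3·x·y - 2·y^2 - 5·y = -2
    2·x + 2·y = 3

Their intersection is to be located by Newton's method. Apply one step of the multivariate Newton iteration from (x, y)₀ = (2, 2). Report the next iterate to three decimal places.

At (2, 2): F = (12.000, 5.000).
Jacobian J = [[2·y^2 + 3·y, 4·x·y + 3·x - 4·y - 5], [2, 2]].
At the point, J = [[14.000, 9.000], [2.000, 2.000]] (det J = 10.000).
Solving J·Δ = −F gives Δ = (2.100, -4.600).
Then the next iterate is (x, y)₁ = (4.100, -2.600).

(4.100, -2.600)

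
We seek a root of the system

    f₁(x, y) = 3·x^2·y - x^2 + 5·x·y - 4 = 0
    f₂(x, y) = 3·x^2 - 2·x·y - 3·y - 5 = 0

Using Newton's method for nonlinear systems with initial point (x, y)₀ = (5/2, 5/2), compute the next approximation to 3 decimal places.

At (5/2, 5/2): F = (67.875, -6.250).
Jacobian J = [[6·x·y - 2·x + 5·y, 3·x^2 + 5·x], [6·x - 2·y, -2·x - 3]].
At the point, J = [[45.000, 31.250], [10.000, -8.000]] (det J = -672.500).
Solving J·Δ = −F gives Δ = (-0.517, -1.428).
Then the next iterate is (x, y)₁ = (1.983, 1.072).

(1.983, 1.072)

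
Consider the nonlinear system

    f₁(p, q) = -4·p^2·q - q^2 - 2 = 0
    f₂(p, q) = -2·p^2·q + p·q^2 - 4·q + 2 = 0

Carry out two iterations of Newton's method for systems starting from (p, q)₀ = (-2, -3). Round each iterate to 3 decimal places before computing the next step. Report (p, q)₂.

(-1.250, -5.011)

At (-2, -3): F = (37.000, 20.000).
Jacobian J = [[-8·p·q, -4·p^2 - 2·q], [-4·p·q + q^2, -2·p^2 + 2·p·q - 4]].
At the point, J = [[-48.000, -10.000], [-15.000, 0.000]] (det J = -150.000).
Solving J·Δ = −F gives Δ = (1.333, -2.700).
Then the next iterate is (p, q)₁ = (-0.667, -5.700).
Round to (-0.667, -5.700) and repeat: F = (-24.34653, 8.20090), J = [[-30.41520, 9.62044], [17.28240, 2.71402]].
Δ = (-0.583, 0.689), so (p, q)₂ = (-1.250, -5.011).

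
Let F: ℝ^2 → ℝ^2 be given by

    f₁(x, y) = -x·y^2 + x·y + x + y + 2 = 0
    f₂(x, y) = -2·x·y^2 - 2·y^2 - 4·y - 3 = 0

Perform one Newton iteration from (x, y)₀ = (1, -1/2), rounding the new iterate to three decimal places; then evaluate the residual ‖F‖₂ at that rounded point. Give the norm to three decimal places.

At (1, -1/2): F = (1.750, -2.000).
Jacobian J = [[-y^2 + y + 1, -2·x·y + x + 1], [-2·y^2, -4·x·y - 4·y - 4]].
At the point, J = [[0.250, 3.000], [-0.500, 0.000]] (det J = 1.500).
Solving J·Δ = −F gives Δ = (-4.000, -0.250).
Then the next iterate is (x, y)₁ = (-3.000, -0.750).
Re-evaluating at (-3.000, -0.750): F = (2.18750, 2.250), so ‖F‖₂ = 3.138.

3.138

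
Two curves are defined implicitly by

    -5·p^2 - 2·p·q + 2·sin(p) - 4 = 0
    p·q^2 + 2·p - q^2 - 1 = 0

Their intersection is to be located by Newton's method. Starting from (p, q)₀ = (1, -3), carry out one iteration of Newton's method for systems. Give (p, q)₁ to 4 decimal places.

(0.9091, -3.5258)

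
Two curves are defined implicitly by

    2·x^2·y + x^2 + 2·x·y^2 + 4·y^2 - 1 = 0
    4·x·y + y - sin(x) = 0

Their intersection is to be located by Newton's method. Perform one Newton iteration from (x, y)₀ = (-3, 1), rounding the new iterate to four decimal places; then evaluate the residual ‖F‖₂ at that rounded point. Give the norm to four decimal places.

6.9551

At (-3, 1): F = (24.0000, -10.858880).
Jacobian J = [[4·x·y + 2·x + 2·y^2, 2·x^2 + 4·x·y + 8·y], [4·y - cos(x), 4·x + 1]].
At the point, J = [[-16.0000, 14.0000], [4.989992, -11.0000]] (det J = 106.140105).
Solving J·Δ = −F gives Δ = (1.0550, -0.5086).
Then the next iterate is (x, y)₁ = (-1.9450, 0.4914).
Re-evaluating at (-1.9450, 0.4914): F = (6.527544, -2.400893), so ‖F‖₂ = 6.9551.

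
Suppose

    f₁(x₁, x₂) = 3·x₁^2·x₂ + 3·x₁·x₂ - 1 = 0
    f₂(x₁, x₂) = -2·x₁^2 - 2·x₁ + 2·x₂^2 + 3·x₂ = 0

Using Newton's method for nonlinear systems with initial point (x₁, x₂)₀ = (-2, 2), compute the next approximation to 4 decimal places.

At (-2, 2): F = (11.0000, 10.0000).
Jacobian J = [[6·x₁·x₂ + 3·x₂, 3·x₁^2 + 3·x₁], [-4·x₁ - 2, 4·x₂ + 3]].
At the point, J = [[-18.0000, 6.0000], [6.0000, 11.0000]] (det J = -234.0000).
Solving J·Δ = −F gives Δ = (0.2607, -1.0513).
Then the next iterate is (x₁, x₂)₁ = (-1.7393, 0.9487).

(-1.7393, 0.9487)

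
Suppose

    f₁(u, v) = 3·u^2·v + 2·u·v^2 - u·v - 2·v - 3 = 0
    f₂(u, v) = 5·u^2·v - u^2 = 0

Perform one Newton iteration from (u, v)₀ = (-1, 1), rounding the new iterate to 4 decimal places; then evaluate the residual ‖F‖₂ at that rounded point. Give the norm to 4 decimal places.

At (-1, 1): F = (-3.0000, 4.0000).
Jacobian J = [[6·u·v + 2·v^2 - v, 3·u^2 + 4·u·v - u - 2], [10·u·v - 2·u, 5·u^2]].
At the point, J = [[-5.0000, -2.0000], [-8.0000, 5.0000]] (det J = -41.0000).
Solving J·Δ = −F gives Δ = (-0.1707, -1.0732).
Then the next iterate is (u, v)₁ = (-1.1707, -0.0732).
Re-evaluating at (-1.1707, -0.0732): F = (-3.252811, -1.872156), so ‖F‖₂ = 3.7531.

3.7531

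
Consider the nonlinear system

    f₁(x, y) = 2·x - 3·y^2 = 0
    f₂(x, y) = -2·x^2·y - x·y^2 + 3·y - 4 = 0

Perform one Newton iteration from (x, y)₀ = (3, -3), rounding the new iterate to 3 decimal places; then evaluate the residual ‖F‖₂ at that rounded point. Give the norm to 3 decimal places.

5.389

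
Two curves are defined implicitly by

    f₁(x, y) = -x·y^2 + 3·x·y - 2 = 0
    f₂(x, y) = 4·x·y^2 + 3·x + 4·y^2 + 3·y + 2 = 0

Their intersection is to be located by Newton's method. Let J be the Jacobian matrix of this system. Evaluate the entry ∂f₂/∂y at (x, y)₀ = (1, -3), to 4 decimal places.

∂f₂/∂y = 8·x·y + 8·y + 3.
At (1, -3) this is -45.0000.

-45.0000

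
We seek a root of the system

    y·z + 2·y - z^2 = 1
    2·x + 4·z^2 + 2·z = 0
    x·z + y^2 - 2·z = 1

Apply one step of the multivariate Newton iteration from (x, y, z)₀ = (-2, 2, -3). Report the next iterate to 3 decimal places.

At (-2, 2, -3): F = (-12.000, 26.000, 15.000).
Jacobian J = [[0, z + 2, y - 2·z], [2, 0, 8·z + 2], [z, 2·y, x - 2]].
At the point, J = [[0.000, -1.000, 8.000], [2.000, 0.000, -22.000], [-3.000, 4.000, -4.000]] (det J = -10.000).
Solving J·Δ = −F gives Δ = (0.200, -2.400, 1.200).
Then the next iterate is (x, y, z)₁ = (-1.800, -0.400, -1.800).

(-1.800, -0.400, -1.800)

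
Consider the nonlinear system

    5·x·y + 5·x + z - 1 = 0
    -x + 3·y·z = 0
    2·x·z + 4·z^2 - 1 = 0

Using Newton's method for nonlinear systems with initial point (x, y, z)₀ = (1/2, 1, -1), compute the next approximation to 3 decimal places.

At (1/2, 1, -1): F = (3.000, -3.500, 2.000).
Jacobian J = [[5·y + 5, 5·x, 1], [-1, 3·z, 3·y], [2·z, 0, 2·x + 8·z]].
At the point, J = [[10.000, 2.500, 1.000], [-1.000, -3.000, 3.000], [-2.000, 0.000, -7.000]] (det J = 171.500).
Solving J·Δ = −F gives Δ = (-0.133, -0.799, 0.324).
Then the next iterate is (x, y, z)₁ = (0.367, 0.201, -0.676).

(0.367, 0.201, -0.676)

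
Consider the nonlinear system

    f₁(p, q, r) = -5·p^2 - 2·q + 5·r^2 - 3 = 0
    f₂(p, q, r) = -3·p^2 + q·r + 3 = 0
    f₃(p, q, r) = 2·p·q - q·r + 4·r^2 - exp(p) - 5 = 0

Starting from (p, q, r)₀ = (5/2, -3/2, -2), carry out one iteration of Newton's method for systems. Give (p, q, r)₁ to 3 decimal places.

(1.484, -0.729, -1.370)

At (5/2, -3/2, -2): F = (-11.250, -12.750, -11.68249).
Jacobian J = [[-10·p, -2, 10·r], [-6·p, r, q], [2·q - exp(p), 2·p - r, -q + 8·r]].
At the point, J = [[-25.000, -2.000, -20.000], [-15.000, -2.000, -1.500], [-15.18249, 7.000, -14.500]] (det J = 2109.25228).
Solving J·Δ = −F gives Δ = (-1.016, 0.771, 0.630).
Then the next iterate is (p, q, r)₁ = (1.484, -0.729, -1.370).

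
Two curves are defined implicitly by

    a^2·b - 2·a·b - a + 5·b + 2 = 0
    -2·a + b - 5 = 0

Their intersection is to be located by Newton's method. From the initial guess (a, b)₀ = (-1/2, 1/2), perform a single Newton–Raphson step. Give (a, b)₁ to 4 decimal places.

At (-1/2, 1/2): F = (5.6250, -3.5000).
Jacobian J = [[2·a·b - 2·b - 1, a^2 - 2·a + 5], [-2, 1]].
At the point, J = [[-2.5000, 6.2500], [-2.0000, 1.0000]] (det J = 10.0000).
Solving J·Δ = −F gives Δ = (-2.7500, -2.0000).
Then the next iterate is (a, b)₁ = (-3.2500, -1.5000).

(-3.2500, -1.5000)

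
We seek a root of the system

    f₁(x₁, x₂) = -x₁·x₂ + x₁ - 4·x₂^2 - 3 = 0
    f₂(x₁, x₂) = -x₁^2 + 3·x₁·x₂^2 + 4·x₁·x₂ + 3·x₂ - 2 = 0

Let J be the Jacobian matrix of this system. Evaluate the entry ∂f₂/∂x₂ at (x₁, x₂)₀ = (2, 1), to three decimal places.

∂f₂/∂x₂ = 6·x₁·x₂ + 4·x₁ + 3.
At (2, 1) this is 23.000.

23.000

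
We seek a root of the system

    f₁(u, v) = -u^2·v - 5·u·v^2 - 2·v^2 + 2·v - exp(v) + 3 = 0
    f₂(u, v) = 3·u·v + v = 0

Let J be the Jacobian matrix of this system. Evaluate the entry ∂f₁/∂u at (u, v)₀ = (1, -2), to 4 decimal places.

-16.0000

∂f₁/∂u = -2·u·v - 5·v^2.
At (1, -2) this is -16.0000.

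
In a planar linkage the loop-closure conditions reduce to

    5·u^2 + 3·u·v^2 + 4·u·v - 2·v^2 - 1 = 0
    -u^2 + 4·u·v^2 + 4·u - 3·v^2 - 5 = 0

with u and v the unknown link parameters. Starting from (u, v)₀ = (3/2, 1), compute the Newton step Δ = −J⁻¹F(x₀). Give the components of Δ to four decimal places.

At (3/2, 1): F = (18.7500, 1.7500).
Jacobian J = [[10·u + 3·v^2 + 4·v, 6·u·v + 4·u - 4·v], [-2·u + 4·v^2 + 4, 8·u·v - 6·v]].
At the point, J = [[22.0000, 11.0000], [5.0000, 6.0000]] (det J = 77.0000).
Solving J·Δ = −F gives Δ = (-1.2110, 0.7175).

(-1.2110, 0.7175)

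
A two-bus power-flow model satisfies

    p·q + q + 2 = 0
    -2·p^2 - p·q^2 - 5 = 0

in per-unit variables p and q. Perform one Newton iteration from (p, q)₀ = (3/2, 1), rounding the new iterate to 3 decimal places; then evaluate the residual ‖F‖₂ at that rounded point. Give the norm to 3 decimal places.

5.824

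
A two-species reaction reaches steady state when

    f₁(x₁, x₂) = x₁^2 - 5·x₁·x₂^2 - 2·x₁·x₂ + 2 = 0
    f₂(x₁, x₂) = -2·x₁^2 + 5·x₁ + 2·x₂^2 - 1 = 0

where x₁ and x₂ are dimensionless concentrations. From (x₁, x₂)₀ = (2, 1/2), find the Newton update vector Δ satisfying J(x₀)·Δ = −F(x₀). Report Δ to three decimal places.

(0.623, 0.185)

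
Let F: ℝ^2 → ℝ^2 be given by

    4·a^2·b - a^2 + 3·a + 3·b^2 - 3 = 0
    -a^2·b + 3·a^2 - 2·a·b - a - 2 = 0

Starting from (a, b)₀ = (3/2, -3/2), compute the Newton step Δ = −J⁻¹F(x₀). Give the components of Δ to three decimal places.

At (3/2, -3/2): F = (-7.500, 11.125).
Jacobian J = [[8·a·b - 2·a + 3, 4·a^2 + 6·b], [-2·a·b + 6·a - 2·b - 1, -a^2 - 2·a]].
At the point, J = [[-18.000, 0.000], [15.500, -5.250]] (det J = 94.500).
Solving J·Δ = −F gives Δ = (-0.417, 0.889).

(-0.417, 0.889)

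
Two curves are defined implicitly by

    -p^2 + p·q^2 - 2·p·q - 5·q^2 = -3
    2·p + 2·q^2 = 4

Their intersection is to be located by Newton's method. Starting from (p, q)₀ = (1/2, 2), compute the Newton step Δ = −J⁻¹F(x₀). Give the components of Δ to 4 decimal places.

(1.4333, -0.9833)

At (1/2, 2): F = (-17.2500, 5.0000).
Jacobian J = [[-2·p + q^2 - 2·q, 2·p·q - 2·p - 10·q], [2, 4·q]].
At the point, J = [[-1.0000, -19.0000], [2.0000, 8.0000]] (det J = 30.0000).
Solving J·Δ = −F gives Δ = (1.4333, -0.9833).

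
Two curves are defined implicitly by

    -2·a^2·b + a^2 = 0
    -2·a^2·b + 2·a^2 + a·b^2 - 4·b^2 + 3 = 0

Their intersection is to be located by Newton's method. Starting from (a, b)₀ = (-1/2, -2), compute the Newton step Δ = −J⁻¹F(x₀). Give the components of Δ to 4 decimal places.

At (-1/2, -2): F = (1.2500, -13.5000).
Jacobian J = [[-4·a·b + 2·a, -2·a^2], [-4·a·b + 4·a + b^2, -2·a^2 + 2·a·b - 8·b]].
At the point, J = [[-5.0000, -0.5000], [-2.0000, 17.5000]] (det J = -88.5000).
Solving J·Δ = −F gives Δ = (0.1709, 0.7910).

(0.1709, 0.7910)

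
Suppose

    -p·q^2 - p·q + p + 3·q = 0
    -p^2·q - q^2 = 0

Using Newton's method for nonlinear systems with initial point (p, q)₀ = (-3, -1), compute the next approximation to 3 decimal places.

(3.000, -5.000)

At (-3, -1): F = (-6.000, 8.000).
Jacobian J = [[-q^2 - q + 1, -2·p·q - p + 3], [-2·p·q, -p^2 - 2·q]].
At the point, J = [[1.000, 0.000], [-6.000, -7.000]] (det J = -7.000).
Solving J·Δ = −F gives Δ = (6.000, -4.000).
Then the next iterate is (p, q)₁ = (3.000, -5.000).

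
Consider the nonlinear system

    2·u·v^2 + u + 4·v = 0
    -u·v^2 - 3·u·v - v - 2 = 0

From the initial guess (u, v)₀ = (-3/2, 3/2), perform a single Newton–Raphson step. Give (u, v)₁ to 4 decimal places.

At (-3/2, 3/2): F = (-2.2500, 6.6250).
Jacobian J = [[2·v^2 + 1, 4·u·v + 4], [-v^2 - 3·v, -2·u·v - 3·u - 1]].
At the point, J = [[5.5000, -5.0000], [-6.7500, 8.0000]] (det J = 10.2500).
Solving J·Δ = −F gives Δ = (-1.4756, -2.0732).
Then the next iterate is (u, v)₁ = (-2.9756, -0.5732).

(-2.9756, -0.5732)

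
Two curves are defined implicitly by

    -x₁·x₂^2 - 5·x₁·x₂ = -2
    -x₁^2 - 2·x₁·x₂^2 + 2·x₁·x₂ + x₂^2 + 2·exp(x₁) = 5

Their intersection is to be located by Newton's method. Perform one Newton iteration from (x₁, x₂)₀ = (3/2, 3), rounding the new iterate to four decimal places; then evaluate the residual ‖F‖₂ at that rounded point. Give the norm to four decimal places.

9.9736

At (3/2, 3): F = (-34.0000, -7.286622).
Jacobian J = [[-x₂^2 - 5·x₂, -2·x₁·x₂ - 5·x₁], [-2·x₁ - 2·x₂^2 + 2·x₂ + 2·exp(x₁), -4·x₁·x₂ + 2·x₁ + 2·x₂]].
At the point, J = [[-24.0000, -16.5000], [-6.036622, -9.0000]] (det J = 116.395739).
Solving J·Δ = −F gives Δ = (-1.5960, 0.2609).
Then the next iterate is (x₁, x₂)₁ = (-0.0960, 3.2609).
Re-evaluating at (-0.0960, 3.2609): F = (4.586045, 8.856714), so ‖F‖₂ = 9.9736.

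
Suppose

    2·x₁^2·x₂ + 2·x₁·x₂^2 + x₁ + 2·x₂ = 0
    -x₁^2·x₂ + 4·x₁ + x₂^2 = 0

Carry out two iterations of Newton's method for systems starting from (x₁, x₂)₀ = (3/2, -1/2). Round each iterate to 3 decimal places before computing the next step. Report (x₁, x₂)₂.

(0.100, -0.230)

At (3/2, -1/2): F = (-1.000, 7.375).
Jacobian J = [[4·x₁·x₂ + 2·x₂^2 + 1, 2·x₁^2 + 4·x₁·x₂ + 2], [-2·x₁·x₂ + 4, -x₁^2 + 2·x₂]].
At the point, J = [[-1.500, 3.500], [5.500, -3.250]] (det J = -14.375).
Solving J·Δ = −F gives Δ = (-1.570, -0.387).
Then the next iterate is (x₁, x₂)₁ = (-0.070, -0.887).
Round to (-0.070, -0.887) and repeat: F = (-1.96284, 0.51112), J = [[2.82190, 2.25816], [3.87582, -1.77890]].
Δ = (0.170, 0.657), so (x₁, x₂)₂ = (0.100, -0.230).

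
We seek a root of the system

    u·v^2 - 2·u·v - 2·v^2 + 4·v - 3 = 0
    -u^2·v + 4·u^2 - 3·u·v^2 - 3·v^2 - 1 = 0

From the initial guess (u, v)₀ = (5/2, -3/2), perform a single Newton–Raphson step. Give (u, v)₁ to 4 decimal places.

At (5/2, -3/2): F = (-0.3750, 9.7500).
Jacobian J = [[v^2 - 2·v, 2·u·v - 2·u - 4·v + 4], [-2·u·v + 8·u - 3·v^2, -u^2 - 6·u·v - 6·v]].
At the point, J = [[5.2500, -2.5000], [20.7500, 25.2500]] (det J = 184.4375).
Solving J·Δ = −F gives Δ = (-0.0808, -0.3197).
Then the next iterate is (u, v)₁ = (2.4192, -1.8197).

(2.4192, -1.8197)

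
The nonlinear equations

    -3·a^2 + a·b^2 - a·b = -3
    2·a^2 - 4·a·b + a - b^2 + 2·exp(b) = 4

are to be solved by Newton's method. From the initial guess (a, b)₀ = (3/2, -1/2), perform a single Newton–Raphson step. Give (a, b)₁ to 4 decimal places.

At (3/2, -1/2): F = (-2.6250, 5.963061).
Jacobian J = [[-6·a + b^2 - b, 2·a·b - a], [4·a - 4·b + 1, -4·a - 2·b + 2·exp(b)]].
At the point, J = [[-8.2500, -3.0000], [9.0000, -3.786939]] (det J = 58.242244).
Solving J·Δ = −F gives Δ = (-0.4778, 0.4390).
Then the next iterate is (a, b)₁ = (1.0222, -0.0610).

(1.0222, -0.0610)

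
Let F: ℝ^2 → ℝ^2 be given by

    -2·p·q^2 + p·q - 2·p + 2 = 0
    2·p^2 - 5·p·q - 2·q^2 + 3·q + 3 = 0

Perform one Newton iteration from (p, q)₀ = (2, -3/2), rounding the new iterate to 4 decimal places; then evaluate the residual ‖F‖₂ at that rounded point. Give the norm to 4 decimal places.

5.1717

At (2, -3/2): F = (-14.0000, 17.0000).
Jacobian J = [[-2·q^2 + q - 2, -4·p·q + p], [4·p - 5·q, -5·p - 4·q + 3]].
At the point, J = [[-8.0000, 14.0000], [15.5000, -1.0000]] (det J = -209.0000).
Solving J·Δ = −F gives Δ = (-1.0718, 0.3876).
Then the next iterate is (p, q)₁ = (0.9282, -1.1124).
Re-evaluating at (0.9282, -1.1124): F = (-3.186102, 4.073691), so ‖F‖₂ = 5.1717.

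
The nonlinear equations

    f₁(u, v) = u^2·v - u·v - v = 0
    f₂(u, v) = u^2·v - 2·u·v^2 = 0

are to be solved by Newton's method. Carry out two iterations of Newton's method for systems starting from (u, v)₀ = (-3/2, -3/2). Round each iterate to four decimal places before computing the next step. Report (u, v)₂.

(-0.7970, -0.6694)

At (-3/2, -3/2): F = (-4.1250, 3.3750).
Jacobian J = [[2·u·v - v, u^2 - u - 1], [2·u·v - 2·v^2, u^2 - 4·u·v]].
At the point, J = [[6.0000, 2.7500], [0.0000, -6.7500]] (det J = -40.5000).
Solving J·Δ = −F gives Δ = (0.4583, 0.5000).
Then the next iterate is (u, v)₁ = (-1.0417, -1.0000).
Round to (-1.0417, -1.0000) and repeat: F = (-1.126839, 0.998261), J = [[3.0834, 1.126839], [0.0834, -3.081661]].
Δ = (0.2447, 0.3306), so (u, v)₂ = (-0.7970, -0.6694).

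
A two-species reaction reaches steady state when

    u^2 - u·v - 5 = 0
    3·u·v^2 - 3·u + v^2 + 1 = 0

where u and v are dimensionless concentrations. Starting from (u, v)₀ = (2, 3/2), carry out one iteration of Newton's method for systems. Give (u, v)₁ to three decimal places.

At (2, 3/2): F = (-4.000, 10.750).
Jacobian J = [[2·u - v, -u], [3·v^2 - 3, 6·u·v + 2·v]].
At the point, J = [[2.500, -2.000], [3.750, 21.000]] (det J = 60.000).
Solving J·Δ = −F gives Δ = (1.042, -0.698).
Then the next iterate is (u, v)₁ = (3.042, 0.802).

(3.042, 0.802)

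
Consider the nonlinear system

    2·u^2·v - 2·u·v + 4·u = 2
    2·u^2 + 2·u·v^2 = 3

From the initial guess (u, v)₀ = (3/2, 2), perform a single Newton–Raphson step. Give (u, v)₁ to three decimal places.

(0.982, 1.480)

At (3/2, 2): F = (7.000, 13.500).
Jacobian J = [[4·u·v - 2·v + 4, 2·u^2 - 2·u], [4·u + 2·v^2, 4·u·v]].
At the point, J = [[12.000, 1.500], [14.000, 12.000]] (det J = 123.000).
Solving J·Δ = −F gives Δ = (-0.518, -0.520).
Then the next iterate is (u, v)₁ = (0.982, 1.480).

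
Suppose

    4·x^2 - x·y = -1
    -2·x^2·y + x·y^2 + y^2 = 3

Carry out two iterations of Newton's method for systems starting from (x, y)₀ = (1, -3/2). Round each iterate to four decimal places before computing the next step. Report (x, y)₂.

(-0.1816, -1.9723)

At (1, -3/2): F = (6.5000, 4.5000).
Jacobian J = [[8·x - y, -x], [-4·x·y + y^2, -2·x^2 + 2·x·y + 2·y]].
At the point, J = [[9.5000, -1.0000], [8.2500, -8.0000]] (det J = -67.7500).
Solving J·Δ = −F gives Δ = (-0.7011, -0.1605).
Then the next iterate is (x, y)₁ = (0.2989, -1.6605).
Round to (0.2989, -1.6605) and repeat: F = (1.853688, 0.878107), J = [[4.0517, -0.2989], [4.742554, -4.492329]].
Δ = (-0.4805, -0.3118), so (x, y)₂ = (-0.1816, -1.9723).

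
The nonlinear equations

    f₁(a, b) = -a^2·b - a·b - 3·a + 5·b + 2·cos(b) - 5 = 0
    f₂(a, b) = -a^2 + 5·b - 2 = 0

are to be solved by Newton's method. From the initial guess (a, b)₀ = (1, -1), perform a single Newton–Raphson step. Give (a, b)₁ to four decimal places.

At (1, -1): F = (-9.919395, -8.0000).
Jacobian J = [[-2·a·b - b - 3, -a^2 - a - 2·sin(b) + 5], [-2·a, 5]].
At the point, J = [[0.0000, 4.682942], [-2.0000, 5.0000]] (det J = 9.365884).
Solving J·Δ = −F gives Δ = (1.2955, 2.1182).
Then the next iterate is (a, b)₁ = (2.2955, 1.1182).

(2.2955, 1.1182)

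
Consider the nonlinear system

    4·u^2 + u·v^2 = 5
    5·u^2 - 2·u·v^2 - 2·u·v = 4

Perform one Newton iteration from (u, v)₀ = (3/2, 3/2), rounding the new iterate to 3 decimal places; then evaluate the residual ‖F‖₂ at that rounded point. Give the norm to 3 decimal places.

2.126

At (3/2, 3/2): F = (7.375, -4.000).
Jacobian J = [[8·u + v^2, 2·u·v], [10·u - 2·v^2 - 2·v, -4·u·v - 2·u]].
At the point, J = [[14.250, 4.500], [7.500, -12.000]] (det J = -204.750).
Solving J·Δ = −F gives Δ = (-0.344, -0.549).
Then the next iterate is (u, v)₁ = (1.156, 0.951).
Re-evaluating at (1.156, 0.951): F = (1.39083, -1.60801), so ‖F‖₂ = 2.126.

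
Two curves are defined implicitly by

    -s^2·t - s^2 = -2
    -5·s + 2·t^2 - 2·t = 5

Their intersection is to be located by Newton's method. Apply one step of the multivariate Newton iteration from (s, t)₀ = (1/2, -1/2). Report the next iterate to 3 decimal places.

At (1/2, -1/2): F = (1.875, -6.000).
Jacobian J = [[-2·s·t - 2·s, -s^2], [-5, 4·t - 2]].
At the point, J = [[-0.500, -0.250], [-5.000, -4.000]] (det J = 0.750).
Solving J·Δ = −F gives Δ = (12.000, -16.500).
Then the next iterate is (s, t)₁ = (12.500, -17.000).

(12.500, -17.000)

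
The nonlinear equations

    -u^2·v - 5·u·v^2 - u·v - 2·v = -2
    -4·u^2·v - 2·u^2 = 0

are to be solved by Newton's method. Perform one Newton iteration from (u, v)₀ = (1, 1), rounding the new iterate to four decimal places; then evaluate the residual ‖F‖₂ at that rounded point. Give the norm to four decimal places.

2.4447

At (1, 1): F = (-7.0000, -6.0000).
Jacobian J = [[-2·u·v - 5·v^2 - v, -u^2 - 10·u·v - u - 2], [-8·u·v - 4·u, -4·u^2]].
At the point, J = [[-8.0000, -14.0000], [-12.0000, -4.0000]] (det J = -136.0000).
Solving J·Δ = −F gives Δ = (-0.4118, -0.2647).
Then the next iterate is (u, v)₁ = (0.5882, 0.7353).
Re-evaluating at (0.5882, 0.7353): F = (-1.747601, -1.709553), so ‖F‖₂ = 2.4447.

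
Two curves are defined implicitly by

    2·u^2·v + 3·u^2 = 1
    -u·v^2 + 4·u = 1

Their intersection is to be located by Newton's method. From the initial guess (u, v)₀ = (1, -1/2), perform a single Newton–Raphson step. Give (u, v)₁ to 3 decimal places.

(-0.286, 1.571)

At (1, -1/2): F = (1.000, 2.750).
Jacobian J = [[4·u·v + 6·u, 2·u^2], [-v^2 + 4, -2·u·v]].
At the point, J = [[4.000, 2.000], [3.750, 1.000]] (det J = -3.500).
Solving J·Δ = −F gives Δ = (-1.286, 2.071).
Then the next iterate is (u, v)₁ = (-0.286, 1.571).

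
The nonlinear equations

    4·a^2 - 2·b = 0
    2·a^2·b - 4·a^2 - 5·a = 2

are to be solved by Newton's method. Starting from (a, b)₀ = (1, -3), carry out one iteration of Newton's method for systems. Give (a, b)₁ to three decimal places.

(0.588, 0.353)

At (1, -3): F = (10.000, -17.000).
Jacobian J = [[8·a, -2], [4·a·b - 8·a - 5, 2·a^2]].
At the point, J = [[8.000, -2.000], [-25.000, 2.000]] (det J = -34.000).
Solving J·Δ = −F gives Δ = (-0.412, 3.353).
Then the next iterate is (a, b)₁ = (0.588, 0.353).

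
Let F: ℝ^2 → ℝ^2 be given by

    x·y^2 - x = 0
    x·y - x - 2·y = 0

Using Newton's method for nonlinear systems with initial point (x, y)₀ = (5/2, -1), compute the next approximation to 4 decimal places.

At (5/2, -1): F = (0.0000, -3.0000).
Jacobian J = [[y^2 - 1, 2·x·y], [y - 1, x - 2]].
At the point, J = [[0.0000, -5.0000], [-2.0000, 0.5000]] (det J = -10.0000).
Solving J·Δ = −F gives Δ = (-1.5000, 0.0000).
Then the next iterate is (x, y)₁ = (1.0000, -1.0000).

(1.0000, -1.0000)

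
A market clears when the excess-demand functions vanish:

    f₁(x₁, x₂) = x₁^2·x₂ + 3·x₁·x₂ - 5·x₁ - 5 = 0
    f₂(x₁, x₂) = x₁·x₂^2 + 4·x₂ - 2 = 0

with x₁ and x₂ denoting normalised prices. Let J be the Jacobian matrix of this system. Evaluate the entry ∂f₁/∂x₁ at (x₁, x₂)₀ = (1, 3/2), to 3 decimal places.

∂f₁/∂x₁ = 2·x₁·x₂ + 3·x₂ - 5.
At (1, 3/2) this is 2.500.

2.500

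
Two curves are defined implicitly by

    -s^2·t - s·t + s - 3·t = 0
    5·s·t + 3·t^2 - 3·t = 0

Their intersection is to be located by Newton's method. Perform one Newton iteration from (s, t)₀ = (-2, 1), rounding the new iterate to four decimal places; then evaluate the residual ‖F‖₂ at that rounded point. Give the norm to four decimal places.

11.2472

At (-2, 1): F = (-7.0000, -10.0000).
Jacobian J = [[-2·s·t - t + 1, -s^2 - s - 3], [5·t, 5·s + 6·t - 3]].
At the point, J = [[4.0000, -5.0000], [5.0000, -7.0000]] (det J = -3.0000).
Solving J·Δ = −F gives Δ = (-0.3333, -1.6667).
Then the next iterate is (s, t)₁ = (-2.3333, -0.6667).
Re-evaluating at (-2.3333, -0.6667): F = (1.740896, 11.111622), so ‖F‖₂ = 11.2472.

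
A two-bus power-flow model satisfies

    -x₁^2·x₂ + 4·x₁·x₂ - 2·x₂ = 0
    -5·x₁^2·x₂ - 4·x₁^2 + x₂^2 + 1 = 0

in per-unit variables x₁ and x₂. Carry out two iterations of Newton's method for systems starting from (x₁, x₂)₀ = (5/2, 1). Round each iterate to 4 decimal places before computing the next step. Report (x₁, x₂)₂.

(0.6400, 0.0321)

At (5/2, 1): F = (1.7500, -54.2500).
Jacobian J = [[-2·x₁·x₂ + 4·x₂, -x₁^2 + 4·x₁ - 2], [-10·x₁·x₂ - 8·x₁, -5·x₁^2 + 2·x₂]].
At the point, J = [[-1.0000, 1.7500], [-45.0000, -29.2500]] (det J = 108.0000).
Solving J·Δ = −F gives Δ = (-0.4051, -1.2315).
Then the next iterate is (x₁, x₂)₁ = (2.0949, -0.2315).
Round to (2.0949, -0.2315) and repeat: F = (-0.460915, -11.421020), J = [[0.043939, 1.990994], [-11.909506, -22.406030]].
Δ = (-1.4549, 0.2636), so (x₁, x₂)₂ = (0.6400, 0.0321).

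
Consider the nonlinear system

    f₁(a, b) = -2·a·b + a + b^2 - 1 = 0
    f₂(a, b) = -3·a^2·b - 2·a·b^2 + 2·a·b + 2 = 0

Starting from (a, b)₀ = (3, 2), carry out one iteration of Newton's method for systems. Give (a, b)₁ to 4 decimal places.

(0.4182, 2.8727)

At (3, 2): F = (-6.0000, -64.0000).
Jacobian J = [[-2·b + 1, -2·a + 2·b], [-6·a·b - 2·b^2 + 2·b, -3·a^2 - 4·a·b + 2·a]].
At the point, J = [[-3.0000, -2.0000], [-40.0000, -45.0000]] (det J = 55.0000).
Solving J·Δ = −F gives Δ = (-2.5818, 0.8727).
Then the next iterate is (a, b)₁ = (0.4182, 2.8727).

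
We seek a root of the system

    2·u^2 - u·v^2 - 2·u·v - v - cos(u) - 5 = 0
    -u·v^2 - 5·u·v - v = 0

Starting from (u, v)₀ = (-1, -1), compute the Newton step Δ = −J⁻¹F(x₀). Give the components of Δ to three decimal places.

At (-1, -1): F = (-3.54030, -3.000).
Jacobian J = [[4·u - v^2 - 2·v + sin(u), -2·u·v - 2·u - 1], [-v^2 - 5·v, -2·u·v - 5·u - 1]].
At the point, J = [[-3.84147, -1.000], [4.000, 2.000]] (det J = -3.68294).
Solving J·Δ = −F gives Δ = (-2.737, 6.974).

(-2.737, 6.974)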